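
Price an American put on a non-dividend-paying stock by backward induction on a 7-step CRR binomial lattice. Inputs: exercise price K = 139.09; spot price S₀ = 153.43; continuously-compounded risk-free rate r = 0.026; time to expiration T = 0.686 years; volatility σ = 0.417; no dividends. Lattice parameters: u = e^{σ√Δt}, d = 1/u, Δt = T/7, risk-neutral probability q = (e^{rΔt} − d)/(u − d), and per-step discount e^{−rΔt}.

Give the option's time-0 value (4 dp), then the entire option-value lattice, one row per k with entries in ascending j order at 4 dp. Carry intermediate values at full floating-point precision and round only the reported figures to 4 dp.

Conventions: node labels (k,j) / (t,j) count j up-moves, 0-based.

Δt=0.09800  u=1.13945  d=0.87762  q=0.47715  discount=0.99746
step 7 (expiry): payoffs max(K−S,0) = 77.5644 59.2091 35.3778 4.4368 0.0000 0.0000 0.0000 0.0000
k=6: (k=6,j=0): S=70.1050, K−S=68.9850, hold=68.6310 ⇒ V=68.9850 exercise | (k=6,j=1): S=91.0199, K−S=48.0701, hold=47.7162 ⇒ V=48.0701 exercise | (k=6,j=2): S=118.1744, K−S=20.9156, hold=20.5617 ⇒ V=20.9156 exercise | (k=6,j=3): S=153.4300, K−S=0.0000, hold=2.3138 ⇒ V=2.3138 continue | (k=6,j=4): S=199.2037, K−S=0.0000, hold=0.0000 ⇒ V=0.0000 continue | (k=6,j=5): S=258.6332, K−S=0.0000, hold=0.0000 ⇒ V=0.0000 continue | (k=6,j=6): S=335.7928, K−S=0.0000, hold=0.0000 ⇒ V=0.0000 continue
k=5: (k=5,j=0): S=79.8809, K−S=59.2091, hold=58.8552 ⇒ V=59.2091 exercise | (k=5,j=1): S=103.7122, K−S=35.3778, hold=35.0239 ⇒ V=35.3778 exercise | (k=5,j=2): S=134.6532, K−S=4.4368, hold=12.0091 ⇒ V=12.0091 continue | (k=5,j=3): S=174.8251, K−S=0.0000, hold=1.2067 ⇒ V=1.2067 continue | (k=5,j=4): S=226.9817, K−S=0.0000, hold=0.0000 ⇒ V=0.0000 continue | (k=5,j=5): S=294.6985, K−S=0.0000, hold=0.0000 ⇒ V=0.0000 continue
k=4: (k=4,j=0): S=91.0199, K−S=48.0701, hold=47.7162 ⇒ V=48.0701 exercise | (k=4,j=1): S=118.1744, K−S=20.9156, hold=24.1657 ⇒ V=24.1657 continue | (k=4,j=2): S=153.4300, K−S=0.0000, hold=6.8372 ⇒ V=6.8372 continue | (k=4,j=3): S=199.2037, K−S=0.0000, hold=0.6293 ⇒ V=0.6293 continue | (k=4,j=4): S=258.6332, K−S=0.0000, hold=0.0000 ⇒ V=0.0000 continue
k=3: (k=3,j=0): S=103.7122, K−S=35.3778, hold=36.5707 ⇒ V=36.5707 continue | (k=3,j=1): S=134.6532, K−S=4.4368, hold=15.8569 ⇒ V=15.8569 continue | (k=3,j=2): S=174.8251, K−S=0.0000, hold=3.8652 ⇒ V=3.8652 continue | (k=3,j=3): S=226.9817, K−S=0.0000, hold=0.3282 ⇒ V=0.3282 continue
k=2: (k=2,j=0): S=118.1744, K−S=20.9156, hold=26.6191 ⇒ V=26.6191 continue | (k=2,j=1): S=153.4300, K−S=0.0000, hold=10.1092 ⇒ V=10.1092 continue | (k=2,j=2): S=199.2037, K−S=0.0000, hold=2.1720 ⇒ V=2.1720 continue
k=1: (k=1,j=0): S=134.6532, K−S=4.4368, hold=18.6936 ⇒ V=18.6936 continue | (k=1,j=1): S=174.8251, K−S=0.0000, hold=6.3058 ⇒ V=6.3058 continue
k=0: (k=0,j=0): S=153.4300, K−S=0.0000, hold=12.7502 ⇒ V=12.7502 continue

price = 12.7502
tree:
12.7502
18.6936 6.3058
26.6191 10.1092 2.1720
36.5707 15.8569 3.8652 0.3282
48.0701 24.1657 6.8372 0.6293 0.0000
59.2091 35.3778 12.0091 1.2067 0.0000 0.0000
68.9850 48.0701 20.9156 2.3138 0.0000 0.0000 0.0000
77.5644 59.2091 35.3778 4.4368 0.0000 0.0000 0.0000 0.0000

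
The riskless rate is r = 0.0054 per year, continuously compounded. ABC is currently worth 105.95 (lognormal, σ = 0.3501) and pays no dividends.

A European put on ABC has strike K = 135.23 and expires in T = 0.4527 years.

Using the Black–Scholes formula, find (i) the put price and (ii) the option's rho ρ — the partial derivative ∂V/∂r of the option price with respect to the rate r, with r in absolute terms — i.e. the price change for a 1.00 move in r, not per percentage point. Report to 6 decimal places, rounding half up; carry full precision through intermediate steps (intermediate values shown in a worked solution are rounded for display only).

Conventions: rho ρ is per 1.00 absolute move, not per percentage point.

price = 31.174456
ρ = -53.346297

σ√T = 0.3501·√0.4527 = 0.235558
d₁ = (ln(S/K) + (r+σ²/2)T) / (σ√T) = (ln(105.95/135.23) + (0.0054+0.3501²/2)·0.4527) / 0.235558 = (-0.244010 + 0.030188) / 0.235558 = -0.907724
d₂ = d₁ − σ√T = -0.907724 − 0.235558 = -1.143282
e^{−rT} = 0.997558
N(−d₁) = 0.817988,  N(−d₂) = 0.873539
Put price V = K·e^{−rT}·N(−d₂) − S·N(−d₁) = 117.840286 − 86.665830 = 31.174456
ρ = −K·T·e^{−rT}·N(−d₂) = -53.346297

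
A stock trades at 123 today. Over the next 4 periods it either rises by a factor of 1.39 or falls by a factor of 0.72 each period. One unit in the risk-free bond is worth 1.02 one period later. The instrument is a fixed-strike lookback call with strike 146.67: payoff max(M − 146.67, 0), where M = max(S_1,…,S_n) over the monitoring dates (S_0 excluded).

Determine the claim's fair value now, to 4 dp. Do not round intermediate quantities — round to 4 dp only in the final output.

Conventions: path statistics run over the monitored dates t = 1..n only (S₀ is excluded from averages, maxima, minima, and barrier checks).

With p* = (R−d)/(u−d) = 0.4478, sum probability × payoff across the paths and divide by R^4.
Enumerate all 2^4 = 16 price paths (U = up ×1.39, D = down ×0.72); each path with k up-moves has probability p*^k·(1−p*)^(4−k).
DDDD: M=88.5600, payoff=0.0000, prob=0.093005
UDDD: M=170.9700, payoff=24.3000, prob=0.075410
DUDD: M=123.0984, payoff=0.0000, prob=0.075410
UUDD: M=237.6483, payoff=90.9783, prob=0.061143
DDUD: M=88.6308, payoff=0.0000, prob=0.075410
UDUD: M=171.1068, payoff=24.4368, prob=0.061143
DUUD: M=171.1068, payoff=24.4368, prob=0.061143
UUUD: M=330.3311, payoff=183.6611, prob=0.049575
DDDU: M=88.5600, payoff=0.0000, prob=0.075410
UDDU: M=170.9700, payoff=24.3000, prob=0.061143
DUDU: M=123.1969, payoff=0.0000, prob=0.061143
UUDU: M=237.8384, payoff=91.1684, prob=0.049575
DDUU: M=123.1969, payoff=0.0000, prob=0.061143
UDUU: M=237.8384, payoff=91.1684, prob=0.049575
DUUU: M=237.8384, payoff=91.1684, prob=0.049575
UUUU: M=459.1603, payoff=312.4903, prob=0.040196
Price = Σ prob·payoff / R^4 = 47.094347 / 1.082432 = 43.5079

price = 43.5079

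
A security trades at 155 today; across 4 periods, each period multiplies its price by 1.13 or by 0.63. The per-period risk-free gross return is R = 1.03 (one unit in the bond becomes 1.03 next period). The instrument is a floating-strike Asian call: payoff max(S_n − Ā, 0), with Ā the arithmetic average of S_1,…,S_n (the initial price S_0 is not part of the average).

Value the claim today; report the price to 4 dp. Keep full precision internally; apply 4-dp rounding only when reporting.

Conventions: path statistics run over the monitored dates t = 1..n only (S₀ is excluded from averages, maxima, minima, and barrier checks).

price = 17.0607

Under the martingale measure an up-move has probability p* = 0.8000; value the claim as the probability-weighted average of per-path payoffs, discounted 4 periods at R = 1.03.
Enumerate all 2^4 = 16 price paths (U = up ×1.13, D = down ×0.63); each path with k up-moves has probability p*^k·(1−p*)^(4−k).
DDDD: Ā=55.5860, payoff=0.0000, prob=0.001600
UDDD: Ā=99.7018, payoff=0.0000, prob=0.006400
DUDD: Ā=80.3268, payoff=0.0000, prob=0.006400
UUDD: Ā=144.0783, payoff=0.0000, prob=0.025600
DDUD: Ā=68.1206, payoff=0.0000, prob=0.006400
UDUD: Ā=122.1845, payoff=0.0000, prob=0.025600
DUUD: Ā=102.8095, payoff=0.0000, prob=0.025600
UUUD: Ā=184.4044, payoff=0.0000, prob=0.102400
DDDU: Ā=60.4306, payoff=0.0000, prob=0.006400
UDDU: Ā=108.3914, payoff=0.0000, prob=0.025600
DUDU: Ā=89.0164, payoff=0.0000, prob=0.025600
UUDU: Ā=159.6644, payoff=0.0000, prob=0.102400
DDUU: Ā=76.8102, payoff=1.7441, prob=0.025600
UDUU: Ā=137.7707, payoff=3.1282, prob=0.102400
DUUU: Ā=118.3957, payoff=22.5032, prob=0.102400
UUUU: Ā=212.3605, payoff=40.3629, prob=0.409600
Price = Σ prob·payoff / R^4 = 19.201961 / 1.125509 = 17.0607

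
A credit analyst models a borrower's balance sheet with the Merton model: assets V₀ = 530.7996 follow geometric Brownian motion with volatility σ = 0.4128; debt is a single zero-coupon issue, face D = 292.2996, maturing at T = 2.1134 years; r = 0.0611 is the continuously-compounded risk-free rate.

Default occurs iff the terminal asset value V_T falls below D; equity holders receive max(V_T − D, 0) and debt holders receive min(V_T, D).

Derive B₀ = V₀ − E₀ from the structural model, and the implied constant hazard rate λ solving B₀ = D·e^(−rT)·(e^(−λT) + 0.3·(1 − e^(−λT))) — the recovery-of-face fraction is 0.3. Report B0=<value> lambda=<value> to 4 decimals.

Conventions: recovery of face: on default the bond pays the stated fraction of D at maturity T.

B0=245.0593 lambda=0.0322

Equity is a call on the firm's assets struck at D = 292.2996:
d₁ = [ln(V₀/D) + (r + σ²/2)T] / (σ√T)
   = [ln(530.7996/292.2996) + (0.0611 + 0.5·0.4128²)·2.1134] / (0.4128·√2.1134)
   = [0.596605 + 0.309194] / 0.600110 = 1.509391
d₂ = d₁ − σ√T = 1.509391 − 0.600110 = 0.909281
N(d₁) = 0.934401,  N(d₂) = 0.818399,  e^(−rT) = 0.878861
E₀ = V₀·N(d₁) − D·e^(−rT)·N(d₂)
   = 530.7996·0.934401 − 292.2996·0.878861·0.818399 = 285.740324
B₀ = V₀ − E₀ = 530.7996 − 285.740324 = 245.059276
e^(−λT) = (B₀·e^(rT)/D − 0.3)/(1 − 0.3) = (245.0593·1.137837/292.2996 − 0.3)/0.7 = 0.93420567
λ = −ln(0.93420567)/2.1134 = 0.032203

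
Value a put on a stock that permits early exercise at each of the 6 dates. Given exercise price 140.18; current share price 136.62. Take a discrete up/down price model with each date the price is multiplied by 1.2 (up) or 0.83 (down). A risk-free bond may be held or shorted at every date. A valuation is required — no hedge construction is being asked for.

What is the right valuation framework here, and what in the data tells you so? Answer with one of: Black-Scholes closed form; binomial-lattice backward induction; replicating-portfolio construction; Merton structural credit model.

Key observation: with exercise allowed before expiry on a discrete up/down model (6 steps from spot 136.62), the strike-140.18 put's value must be rolled back through the tree testing early exercise at each node.

framework: binomial-lattice backward induction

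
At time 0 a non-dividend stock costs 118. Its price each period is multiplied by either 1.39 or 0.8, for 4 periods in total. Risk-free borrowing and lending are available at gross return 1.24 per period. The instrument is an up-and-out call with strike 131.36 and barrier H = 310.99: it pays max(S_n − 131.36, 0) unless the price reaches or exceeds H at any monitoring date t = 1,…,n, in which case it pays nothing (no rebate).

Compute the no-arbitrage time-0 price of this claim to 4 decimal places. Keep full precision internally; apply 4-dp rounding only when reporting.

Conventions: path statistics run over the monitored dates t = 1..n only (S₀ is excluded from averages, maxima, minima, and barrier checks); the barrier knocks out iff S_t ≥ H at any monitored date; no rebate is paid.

price = 17.6737

Set p* = 0.7458 (from d < R < u); the path-dependent value is the discounted p*-expectation over all price paths.
Enumerate all 2^4 = 16 price paths (U = up ×1.39, D = down ×0.8); each path with k up-moves has probability p*^k·(1−p*)^(4−k).
DDDD: M=94.4000, payoff=0.0000, prob=0.004178
UDDD: M=164.0200, payoff=0.0000, prob=0.012255
DUDD: M=131.2160, payoff=0.0000, prob=0.012255
UUDD: M=227.9878, payoff=14.5522, prob=0.035948
DDUD: M=104.9728, payoff=0.0000, prob=0.012255
UDUD: M=182.3902, payoff=14.5522, prob=0.035948
DUUD: M=182.3902, payoff=14.5522, prob=0.035948
UUUD: M=316.9030, payoff=0.0000, prob=0.105449
DDDU: M=94.4000, payoff=0.0000, prob=0.012255
UDDU: M=164.0200, payoff=14.5522, prob=0.035948
DUDU: M=145.9122, payoff=14.5522, prob=0.035948
UUDU: M=253.5224, payoff=122.1624, prob=0.105449
DDUU: M=145.9122, payoff=14.5522, prob=0.035948
UDUU: M=253.5224, payoff=122.1624, prob=0.105449
DUUU: M=253.5224, payoff=122.1624, prob=0.105449
UUUU: M=440.4952, payoff=0.0000, prob=0.309316
Price = Σ prob·payoff / R^4 = 41.784380 / 2.364214 = 17.6737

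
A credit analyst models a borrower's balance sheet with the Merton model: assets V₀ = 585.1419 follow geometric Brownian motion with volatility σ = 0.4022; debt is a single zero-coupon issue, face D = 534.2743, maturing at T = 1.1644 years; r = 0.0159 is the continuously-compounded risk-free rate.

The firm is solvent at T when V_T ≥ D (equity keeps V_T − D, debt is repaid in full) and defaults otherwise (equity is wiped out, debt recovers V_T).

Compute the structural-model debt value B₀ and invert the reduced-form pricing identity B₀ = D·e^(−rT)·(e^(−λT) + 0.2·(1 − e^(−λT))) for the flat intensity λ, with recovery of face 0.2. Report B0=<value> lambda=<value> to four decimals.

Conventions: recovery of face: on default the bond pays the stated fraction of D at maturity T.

B0=456.5311 lambda=0.1517

Equity is a call on the firm's assets struck at D = 534.2743:
d₁ = [ln(V₀/D) + (r + σ²/2)T] / (σ√T)
   = [ln(585.1419/534.2743) + (0.0159 + 0.5·0.4022²)·1.1644] / (0.4022·√1.1644)
   = [0.090945 + 0.112693] / 0.434003 = 0.469209
d₂ = d₁ − σ√T = 0.469209 − 0.434003 = 0.035206
N(d₁) = 0.680540,  N(d₂) = 0.514042,  e^(−rT) = 0.981656
E₀ = V₀·N(d₁) − D·e^(−rT)·N(d₂)
   = 585.1419·0.680540 − 534.2743·0.981656·0.514042 = 128.610802
B₀ = V₀ − E₀ = 585.1419 − 128.610802 = 456.531098
e^(−λT) = (B₀·e^(rT)/D − 0.2)/(1 − 0.2) = (456.5311·1.018686/534.2743 − 0.2)/0.8 = 0.83806943
λ = −ln(0.83806943)/1.1644 = 0.151713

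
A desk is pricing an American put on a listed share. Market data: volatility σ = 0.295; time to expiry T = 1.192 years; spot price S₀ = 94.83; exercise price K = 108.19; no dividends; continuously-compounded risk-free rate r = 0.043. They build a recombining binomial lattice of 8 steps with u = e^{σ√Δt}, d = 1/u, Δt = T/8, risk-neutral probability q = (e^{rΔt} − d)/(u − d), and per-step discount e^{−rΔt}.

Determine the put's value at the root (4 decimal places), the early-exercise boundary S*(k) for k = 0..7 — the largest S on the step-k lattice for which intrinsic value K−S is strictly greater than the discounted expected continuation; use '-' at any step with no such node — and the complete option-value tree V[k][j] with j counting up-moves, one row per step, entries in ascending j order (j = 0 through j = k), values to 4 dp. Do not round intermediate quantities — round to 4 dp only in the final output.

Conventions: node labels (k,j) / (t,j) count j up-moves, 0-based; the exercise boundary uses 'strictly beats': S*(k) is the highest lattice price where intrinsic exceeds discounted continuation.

params: Δt=0.14900 u=1.12061 d=0.89237 q=0.49972 e^(-rΔt)=0.99361
t_8 payoffs: 70.0557 60.3024 48.0545 32.6741 13.3600 0.0000 0.0000 0.0000 0.0000
t_7: node(7,0) S=42.7336 payoff=65.4564 vs cont=64.7655 → 65.4564 [stop]  node(7,1) S=53.6632 payoff=54.5268 vs cont=53.8358 → 54.5268 [stop]  node(7,2) S=67.3883 payoff=40.8017 vs cont=40.1108 → 40.8017 [stop]  node(7,3) S=84.6237 payoff=23.5663 vs cont=22.8753 → 23.5663 [stop]  node(7,4) S=106.2673 payoff=1.9227 vs cont=6.6410 → 6.6410 [wait]  node(7,5) S=133.4465 payoff=0.0000 vs cont=0.0000 → 0.0000 [wait]  node(7,6) S=167.5771 payoff=0.0000 vs cont=0.0000 → 0.0000 [wait]  node(7,7) S=210.4370 payoff=0.0000 vs cont=0.0000 → 0.0000 [wait]  ⇒ S*(7)=84.6237
t_6: node(6,0) S=47.8876 payoff=60.3024 vs cont=59.6114 → 60.3024 [stop]  node(6,1) S=60.1355 payoff=48.0545 vs cont=47.3636 → 48.0545 [stop]  node(6,2) S=75.5159 payoff=32.6741 vs cont=31.9832 → 32.6741 [stop]  node(6,3) S=94.8300 payoff=13.3600 vs cont=15.0118 → 15.0118 [wait]  node(6,4) S=119.0840 payoff=0.0000 vs cont=3.3011 → 3.3011 [wait]  node(6,5) S=149.5412 payoff=0.0000 vs cont=0.0000 → 0.0000 [wait]  node(6,6) S=187.7882 payoff=0.0000 vs cont=0.0000 → 0.0000 [wait]  ⇒ S*(6)=75.5159
t_5: node(5,0) S=53.6632 payoff=54.5268 vs cont=53.8358 → 54.5268 [stop]  node(5,1) S=67.3883 payoff=40.8017 vs cont=40.1108 → 40.8017 [stop]  node(5,2) S=84.6237 payoff=23.5663 vs cont=23.6955 → 23.6955 [wait]  node(5,3) S=106.2673 payoff=1.9227 vs cont=9.1012 → 9.1012 [wait]  node(5,4) S=133.4465 payoff=0.0000 vs cont=1.6409 → 1.6409 [wait]  node(5,5) S=167.5771 payoff=0.0000 vs cont=0.0000 → 0.0000 [wait]  ⇒ S*(5)=67.3883
t_4: node(4,0) S=60.1355 payoff=48.0545 vs cont=47.3636 → 48.0545 [stop]  node(4,1) S=75.5159 payoff=32.6741 vs cont=32.0473 → 32.6741 [stop]  node(4,2) S=94.8300 payoff=13.3600 vs cont=16.2976 → 16.2976 [wait]  node(4,3) S=119.0840 payoff=0.0000 vs cont=5.3388 → 5.3388 [wait]  node(4,4) S=149.5412 payoff=0.0000 vs cont=0.8157 → 0.8157 [wait]  ⇒ S*(4)=75.5159
t_3: node(3,0) S=67.3883 payoff=40.8017 vs cont=40.1108 → 40.8017 [stop]  node(3,1) S=84.6237 payoff=23.5663 vs cont=24.3340 → 24.3340 [wait]  node(3,2) S=106.2673 payoff=1.9227 vs cont=10.7521 → 10.7521 [wait]  node(3,3) S=133.4465 payoff=0.0000 vs cont=3.0588 → 3.0588 [wait]  ⇒ S*(3)=67.3883
t_2: node(2,0) S=75.5159 payoff=32.6741 vs cont=32.3644 → 32.6741 [stop]  node(2,1) S=94.8300 payoff=13.3600 vs cont=17.4347 → 17.4347 [wait]  node(2,2) S=119.0840 payoff=0.0000 vs cont=6.8635 → 6.8635 [wait]  ⇒ S*(2)=75.5159
t_1: node(1,0) S=84.6237 payoff=23.5663 vs cont=24.8986 → 24.8986 [wait]  node(1,1) S=106.2673 payoff=1.9227 vs cont=12.0744 → 12.0744 [wait]  ⇒ S*(1)=-
t_0: node(0,0) S=94.8300 payoff=13.3600 vs cont=18.3719 → 18.3719 [wait]  ⇒ S*(0)=-

price = 18.3719
boundary = - - 75.5159 67.3883 75.5159 67.3883 75.5159 84.6237
tree:
18.3719
24.8986 12.0744
32.6741 17.4347 6.8635
40.8017 24.3340 10.7521 3.0588
48.0545 32.6741 16.2976 5.3388 0.8157
54.5268 40.8017 23.6955 9.1012 1.6409 0.0000
60.3024 48.0545 32.6741 15.0118 3.3011 0.0000 0.0000
65.4564 54.5268 40.8017 23.5663 6.6410 0.0000 0.0000 0.0000
70.0557 60.3024 48.0545 32.6741 13.3600 0.0000 0.0000 0.0000 0.0000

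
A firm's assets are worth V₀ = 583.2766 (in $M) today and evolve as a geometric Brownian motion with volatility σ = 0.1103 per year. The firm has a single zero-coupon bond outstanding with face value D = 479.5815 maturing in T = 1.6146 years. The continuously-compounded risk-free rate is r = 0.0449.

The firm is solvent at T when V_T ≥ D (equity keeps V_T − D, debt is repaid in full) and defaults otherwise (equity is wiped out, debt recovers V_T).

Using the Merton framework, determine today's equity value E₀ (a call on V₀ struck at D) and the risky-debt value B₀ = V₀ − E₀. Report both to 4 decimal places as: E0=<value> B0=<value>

E0=137.9930 B0=445.2836

With assets at 583.2766 and a single debt payment of 479.5815 at 1.6146 years:
d₁ = [ln(V₀/D) + (r + σ²/2)T] / (σ√T)
   = [ln(583.2766/479.5815) + (0.0449 + 0.5·0.1103²)·1.6146] / (0.1103·√1.6146)
   = [0.195748 + 0.082317] / 0.140155 = 1.983984
d₂ = d₁ − σ√T = 1.983984 − 0.140155 = 1.843829
N(d₁) = 0.976371,  N(d₂) = 0.967396,  e^(−rT) = 0.930070
E₀ = V₀·N(d₁) − D·e^(−rT)·N(d₂)
   = 583.2766·0.976371 − 479.5815·0.930070·0.967396 = 137.992989
B₀ = V₀ − E₀ = 583.2766 − 137.992989 = 445.283611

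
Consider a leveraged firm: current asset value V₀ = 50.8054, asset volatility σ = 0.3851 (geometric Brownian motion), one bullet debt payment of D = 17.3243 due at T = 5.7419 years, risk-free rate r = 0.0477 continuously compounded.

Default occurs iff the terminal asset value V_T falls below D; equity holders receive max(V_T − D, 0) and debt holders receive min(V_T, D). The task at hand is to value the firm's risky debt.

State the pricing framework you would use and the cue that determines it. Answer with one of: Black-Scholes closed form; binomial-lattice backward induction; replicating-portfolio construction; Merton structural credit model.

framework: Merton structural credit model

Key observation: a levered firm with one bullet debt due at 5.7419 years is the canonical structural-credit setup: equity is a call on the firm's assets struck at the face value.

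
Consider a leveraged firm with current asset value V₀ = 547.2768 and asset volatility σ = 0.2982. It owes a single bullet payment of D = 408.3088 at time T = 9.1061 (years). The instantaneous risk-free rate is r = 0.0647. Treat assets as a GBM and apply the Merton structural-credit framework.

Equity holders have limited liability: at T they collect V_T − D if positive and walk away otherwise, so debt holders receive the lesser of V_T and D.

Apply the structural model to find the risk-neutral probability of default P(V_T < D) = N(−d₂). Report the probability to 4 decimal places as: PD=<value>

PD=0.2979

Equity is a call on the firm's assets struck at D = 408.3088:
d₁ = [ln(V₀/D) + (r + σ²/2)T] / (σ√T)
   = [ln(547.2768/408.3088) + (0.0647 + 0.5·0.2982²)·9.1061] / (0.2982·√9.1061)
   = [0.292931 + 0.994037] / 0.899858 = 1.430190
d₂ = d₁ − σ√T = 1.430190 − 0.899858 = 0.530332
risk-neutral PD = N(−d₂) = N(-0.530332) = 0.297941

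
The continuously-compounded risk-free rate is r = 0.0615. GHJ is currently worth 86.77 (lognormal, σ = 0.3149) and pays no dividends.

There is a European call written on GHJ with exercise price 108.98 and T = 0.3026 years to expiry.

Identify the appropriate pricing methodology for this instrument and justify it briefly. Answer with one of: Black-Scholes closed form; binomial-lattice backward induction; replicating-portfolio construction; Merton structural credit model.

framework: Black-Scholes closed form

Key observation: the instrument is a plain European call (strike 108.98) on a lognormal asset; the exact continuous-time formula applies directly.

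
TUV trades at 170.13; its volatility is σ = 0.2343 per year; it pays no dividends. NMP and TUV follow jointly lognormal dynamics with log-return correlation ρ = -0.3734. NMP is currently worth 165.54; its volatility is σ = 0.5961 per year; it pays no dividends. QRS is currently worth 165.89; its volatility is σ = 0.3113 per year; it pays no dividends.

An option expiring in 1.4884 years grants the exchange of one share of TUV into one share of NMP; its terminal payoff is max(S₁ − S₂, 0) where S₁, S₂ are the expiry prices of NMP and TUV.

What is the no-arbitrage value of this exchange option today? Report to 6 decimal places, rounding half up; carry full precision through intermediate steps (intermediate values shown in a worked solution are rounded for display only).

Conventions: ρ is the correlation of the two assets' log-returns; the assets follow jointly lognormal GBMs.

σ_eff = √(σ₁² + σ₂² − 2ρσ₁σ₂) = √(0.5961² + 0.2343² − 2·-0.3734·0.5961·0.2343) = 0.717311
d₁ = (ln(S₁/S₂) + (q₂ − q₁ + σ_eff²/2)T) / (σ_eff√T) = (ln(165.54/170.13) + (0.0 − 0.0 + 0.257267)·1.4884) / 0.875119 = 0.406307
d₂ = d₁ − σ_eff√T = 0.406307 − 0.875119 = -0.468812
N(d₁) = 0.657741,  N(d₂) = 0.319602
V = S₁·e^{−q₁T}·N(d₁) − S₂·e^{−q₂T}·N(d₂) = 108.882497 − 54.373870 = 54.508627
Key observation: the rate r is irrelevant here: denominating values in TUV turns the exchange into a ratio option on S₁/S₂, and discounting at r drops out.

exchange price = 54.508627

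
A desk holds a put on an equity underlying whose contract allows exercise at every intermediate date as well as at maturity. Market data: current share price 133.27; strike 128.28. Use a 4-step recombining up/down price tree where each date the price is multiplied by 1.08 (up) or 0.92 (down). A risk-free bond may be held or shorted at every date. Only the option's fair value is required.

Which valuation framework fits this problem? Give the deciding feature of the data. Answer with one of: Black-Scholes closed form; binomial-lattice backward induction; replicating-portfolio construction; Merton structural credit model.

framework: binomial-lattice backward induction

Key observation: the put (strike 128.28 on spot 133.27) is American-style on a 4-step discrete price model, so the early-exercise decision at every node requires stepwise backward valuation — a closed form cannot price the exercise right.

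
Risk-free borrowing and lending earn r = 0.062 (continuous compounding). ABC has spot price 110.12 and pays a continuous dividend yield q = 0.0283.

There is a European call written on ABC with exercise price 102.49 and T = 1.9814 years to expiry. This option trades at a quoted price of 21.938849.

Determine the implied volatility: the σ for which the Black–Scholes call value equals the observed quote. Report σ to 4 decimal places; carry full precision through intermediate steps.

sigma = 0.2615

At σ = 0.2615 the Black–Scholes value reproduces the quote:
σ√T = 0.2615·√1.9814 = 0.368093
d₁ = (ln(S/K) + (r−q+σ²/2)T) / (σ√T) = (ln(110.12/102.49) + (0.062−0.0283+0.2615²/2)·1.9814) / 0.368093 = (0.071805 + 0.134519) / 0.368093 = 0.560524
d₂ = d₁ − σ√T = 0.560524 − 0.368093 = 0.192430
e^{−rT} = 0.884399
e^{−qT} = 0.945470
N(d₁) = 0.712439,  N(d₂) = 0.576297
V = S·e^{−qT}·N(d₁) − K·e^{−rT}·N(d₂) = 74.175644 − 52.236795 = 21.938849 (the observed quote) — the price is monotone increasing in volatility, hence this σ is the only solution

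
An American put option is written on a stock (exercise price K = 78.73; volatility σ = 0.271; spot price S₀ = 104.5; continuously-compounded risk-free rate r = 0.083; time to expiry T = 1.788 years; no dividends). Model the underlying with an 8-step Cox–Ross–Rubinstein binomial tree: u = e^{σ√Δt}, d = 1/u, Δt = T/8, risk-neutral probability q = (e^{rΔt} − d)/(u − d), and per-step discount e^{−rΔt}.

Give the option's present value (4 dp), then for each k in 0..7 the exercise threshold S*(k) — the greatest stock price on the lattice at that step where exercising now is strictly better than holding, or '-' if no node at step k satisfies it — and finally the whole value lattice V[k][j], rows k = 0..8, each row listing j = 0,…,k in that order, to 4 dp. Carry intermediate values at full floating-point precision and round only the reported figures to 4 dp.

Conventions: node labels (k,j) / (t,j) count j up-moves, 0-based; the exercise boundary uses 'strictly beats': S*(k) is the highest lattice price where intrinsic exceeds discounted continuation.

price = 1.8585
boundary = - - - - 62.5970 55.0697 62.5970 71.1532
tree:
1.8585
3.3298 0.6739
5.8224 1.3293 0.1409
9.8781 2.5815 0.3126 0.0000
16.1330 4.9109 0.6935 0.0000 0.0000
23.6603 9.0837 1.5389 0.0000 0.0000 0.0000
30.2824 16.1330 3.4147 0.0000 0.0000 0.0000 0.0000
36.1082 23.6603 7.5768 0.0000 0.0000 0.0000 0.0000 0.0000
41.2335 30.2824 16.1330 0.0000 0.0000 0.0000 0.0000 0.0000 0.0000

Δt=0.22350, u=1.13669, d=0.87975, q=0.54089, disc=e^(-rΔt)=0.98162
k=8 terminal: V=max(K-S,0) → 41.2335 30.2824 16.1330 0.0000 0.0000 0.0000 0.0000 0.0000 0.0000
k=7: j=0 S=42.6218 intr=36.1082 cont=34.6612 V=36.1082[EX]; j=1 S=55.0697 intr=23.6603 cont=22.2133 V=23.6603[EX]; j=2 S=71.1532 intr=7.5768 cont=7.2707 V=7.5768[EX]; j=3 S=91.9339 intr=0.0000 cont=0.0000 V=0.0000[hold]; j=4 S=118.7837 intr=0.0000 cont=0.0000 V=0.0000[hold]; j=5 S=153.4752 intr=0.0000 cont=0.0000 V=0.0000[hold]; j=6 S=198.2986 intr=0.0000 cont=0.0000 V=0.0000[hold]; j=7 S=256.2129 intr=0.0000 cont=0.0000 V=0.0000[hold]  S*(7)=71.1532
k=6: j=0 S=48.4476 intr=30.2824 cont=28.8354 V=30.2824[EX]; j=1 S=62.5970 intr=16.1330 cont=14.6860 V=16.1330[EX]; j=2 S=80.8788 intr=0.0000 cont=3.4147 V=3.4147[hold]; j=3 S=104.5000 intr=0.0000 cont=0.0000 V=0.0000[hold]; j=4 S=135.0199 intr=0.0000 cont=0.0000 V=0.0000[hold]; j=5 S=174.4532 intr=0.0000 cont=0.0000 V=0.0000[hold]; j=6 S=225.4033 intr=0.0000 cont=0.0000 V=0.0000[hold]  S*(6)=62.5970
k=5: j=0 S=55.0697 intr=23.6603 cont=22.2133 V=23.6603[EX]; j=1 S=71.1532 intr=7.5768 cont=9.0837 V=9.0837[hold]; j=2 S=91.9339 intr=0.0000 cont=1.5389 V=1.5389[hold]; j=3 S=118.7837 intr=0.0000 cont=0.0000 V=0.0000[hold]; j=4 S=153.4752 intr=0.0000 cont=0.0000 V=0.0000[hold]; j=5 S=198.2986 intr=0.0000 cont=0.0000 V=0.0000[hold]  S*(5)=55.0697
k=4: j=0 S=62.5970 intr=16.1330 cont=15.4861 V=16.1330[EX]; j=1 S=80.8788 intr=0.0000 cont=4.9109 V=4.9109[hold]; j=2 S=104.5000 intr=0.0000 cont=0.6935 V=0.6935[hold]; j=3 S=135.0199 intr=0.0000 cont=0.0000 V=0.0000[hold]; j=4 S=174.4532 intr=0.0000 cont=0.0000 V=0.0000[hold]  S*(4)=62.5970
k=3: j=0 S=71.1532 intr=7.5768 cont=9.8781 V=9.8781[hold]; j=1 S=91.9339 intr=0.0000 cont=2.5815 V=2.5815[hold]; j=2 S=118.7837 intr=0.0000 cont=0.3126 V=0.3126[hold]; j=3 S=153.4752 intr=0.0000 cont=0.0000 V=0.0000[hold]  S*(3)=-
k=2: j=0 S=80.8788 intr=0.0000 cont=5.8224 V=5.8224[hold]; j=1 S=104.5000 intr=0.0000 cont=1.3293 V=1.3293[hold]; j=2 S=135.0199 intr=0.0000 cont=0.1409 V=0.1409[hold]  S*(2)=-
k=1: j=0 S=91.9339 intr=0.0000 cont=3.3298 V=3.3298[hold]; j=1 S=118.7837 intr=0.0000 cont=0.6739 V=0.6739[hold]  S*(1)=-
k=0: j=0 S=104.5000 intr=0.0000 cont=1.8585 V=1.8585[hold]  S*(0)=-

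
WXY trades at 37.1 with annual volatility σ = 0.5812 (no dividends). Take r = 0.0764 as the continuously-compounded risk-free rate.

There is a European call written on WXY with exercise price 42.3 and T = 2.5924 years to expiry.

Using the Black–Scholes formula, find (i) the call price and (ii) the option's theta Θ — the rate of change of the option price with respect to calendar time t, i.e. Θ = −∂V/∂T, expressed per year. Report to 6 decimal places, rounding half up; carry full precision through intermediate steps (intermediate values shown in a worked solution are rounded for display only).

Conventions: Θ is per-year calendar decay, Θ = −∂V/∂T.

σ√T = 0.5812·√2.5924 = 0.935786
d₁ = (ln(S/K) + (r+σ²/2)T) / (σ√T) = (ln(37.1/42.3) + (0.0764+0.5812²/2)·2.5924) / 0.935786 = (-0.131170 + 0.635907) / 0.935786 = 0.539372
d₂ = d₁ − σ√T = 0.539372 − 0.935786 = -0.396414
e^{−rT} = 0.820321
N(d₁) = 0.705185,  N(d₂) = 0.345900
Call price V = S·N(d₁) − K·e^{−rT}·N(d₂) = 26.162363 − 12.002582 = 14.159782
φ(d₁) = (1/√(2π))·e^{−d₁²/2} = 0.344935
Θ = −S·φ(d₁)·σ/(2√T) − r·K·e^{−rT}·N(d₂) = −2.309700 − 0.916997 = -3.226697

price = 14.159782
Θ = -3.226697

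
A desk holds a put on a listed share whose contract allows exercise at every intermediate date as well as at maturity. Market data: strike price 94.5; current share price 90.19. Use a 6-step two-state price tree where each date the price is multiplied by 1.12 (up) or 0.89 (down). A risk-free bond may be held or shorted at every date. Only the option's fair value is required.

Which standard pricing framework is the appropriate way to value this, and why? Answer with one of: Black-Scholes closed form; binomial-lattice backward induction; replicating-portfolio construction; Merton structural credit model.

Key observation: early exercise of the strike-94.5 put must be checked at each of the 6 dates (spot 90.19), which forces a node-by-node comparison of intrinsic and continuation value backward from expiry.

framework: binomial-lattice backward induction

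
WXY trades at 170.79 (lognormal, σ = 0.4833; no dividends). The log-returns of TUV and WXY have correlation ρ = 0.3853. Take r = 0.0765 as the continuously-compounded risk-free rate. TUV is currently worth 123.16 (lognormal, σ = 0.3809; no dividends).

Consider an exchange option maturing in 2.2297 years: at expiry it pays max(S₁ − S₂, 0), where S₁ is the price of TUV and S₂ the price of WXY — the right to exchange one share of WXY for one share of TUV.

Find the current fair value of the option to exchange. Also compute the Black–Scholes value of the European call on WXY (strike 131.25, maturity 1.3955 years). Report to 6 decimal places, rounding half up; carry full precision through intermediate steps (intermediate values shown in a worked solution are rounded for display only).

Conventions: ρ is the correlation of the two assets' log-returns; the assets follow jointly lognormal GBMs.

σ_eff = √(σ₁² + σ₂² − 2ρσ₁σ₂) = √(0.3809² + 0.4833² − 2·0.3853·0.3809·0.4833) = 0.486626
d₁ = (ln(S₁/S₂) + (q₂ − q₁ + σ_eff²/2)T) / (σ_eff√T) = (ln(123.16/170.79) + (0.0 − 0.0 + 0.118402)·2.2297) / 0.726639 = -0.086630
d₂ = d₁ − σ_eff√T = -0.086630 − 0.726639 = -0.813268
N(d₁) = 0.465483,  N(d₂) = 0.208032
V = S₁·e^{−q₁T}·N(d₁) − S₂·e^{−q₂T}·N(d₂) = 57.328866 − 35.529799 = 21.799067
[vanilla: WXY call K=131.25]
σ√T = 0.4833·√1.3955 = 0.570928
d₁ = (ln(S/K) + (r+σ²/2)T) / (σ√T) = (ln(170.79/131.25) + (0.0765+0.4833²/2)·1.3955) / 0.570928 = (0.263331 + 0.269735) / 0.570928 = 0.933683
d₂ = d₁ − σ√T = 0.933683 − 0.570928 = 0.362755
e^{−rT} = 0.898745
N(d₁) = 0.824766,  N(d₂) = 0.641606
price = S·N(d₁) − K·e^{−rT}·N(d₂) = 140.861835 − 75.684024 = 65.177811

exchange price = 21.799067
price(WXY call K=131.25) = 65.177811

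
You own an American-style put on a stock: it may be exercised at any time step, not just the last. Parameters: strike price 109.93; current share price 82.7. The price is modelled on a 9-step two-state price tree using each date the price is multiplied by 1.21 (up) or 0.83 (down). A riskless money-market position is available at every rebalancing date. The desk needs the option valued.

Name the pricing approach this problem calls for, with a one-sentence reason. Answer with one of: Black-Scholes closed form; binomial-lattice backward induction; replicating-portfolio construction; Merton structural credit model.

framework: binomial-lattice backward induction

Key observation: early exercise of the strike-109.93 put must be checked at each of the 9 dates (spot 82.7), which forces a node-by-node comparison of intrinsic and continuation value backward from expiry.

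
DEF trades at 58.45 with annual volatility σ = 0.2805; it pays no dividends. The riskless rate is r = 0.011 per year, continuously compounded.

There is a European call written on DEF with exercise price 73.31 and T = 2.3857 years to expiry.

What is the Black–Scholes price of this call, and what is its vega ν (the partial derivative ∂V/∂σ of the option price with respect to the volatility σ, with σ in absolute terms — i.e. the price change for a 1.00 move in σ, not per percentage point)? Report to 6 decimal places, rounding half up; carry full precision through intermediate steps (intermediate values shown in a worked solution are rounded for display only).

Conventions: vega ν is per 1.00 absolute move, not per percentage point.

price = 5.801170
ν = 34.946111

σ√T = 0.2805·√2.3857 = 0.433252
d₁ = (ln(S/K) + (r+σ²/2)T) / (σ√T) = (ln(58.45/73.31) + (0.011+0.2805²/2)·2.3857) / 0.433252 = (-0.226525 + 0.120096) / 0.433252 = -0.245651
d₂ = d₁ − σ√T = -0.245651 − 0.433252 = -0.678903
e^{−rT} = 0.974099
N(d₁) = 0.402976,  N(d₂) = 0.248600
Call price V = S·N(d₁) − K·e^{−rT}·N(d₂) = 23.553956 − 17.752785 = 5.801170
φ(d₁) = (1/√(2π))·e^{−d₁²/2} = 0.387085
ν = S·φ(d₁)·√T = 34.946111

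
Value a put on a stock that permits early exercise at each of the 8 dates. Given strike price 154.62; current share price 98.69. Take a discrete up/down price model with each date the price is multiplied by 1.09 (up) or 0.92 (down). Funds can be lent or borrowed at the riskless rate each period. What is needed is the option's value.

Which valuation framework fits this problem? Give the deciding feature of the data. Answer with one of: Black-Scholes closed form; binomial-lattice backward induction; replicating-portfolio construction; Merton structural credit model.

Key observation: an American put (K = 154.62, S₀ = 98.69) on a 8-date tree has no closed form — the optimal stopping decision is embedded and must be resolved recursively from expiry.

framework: binomial-lattice backward induction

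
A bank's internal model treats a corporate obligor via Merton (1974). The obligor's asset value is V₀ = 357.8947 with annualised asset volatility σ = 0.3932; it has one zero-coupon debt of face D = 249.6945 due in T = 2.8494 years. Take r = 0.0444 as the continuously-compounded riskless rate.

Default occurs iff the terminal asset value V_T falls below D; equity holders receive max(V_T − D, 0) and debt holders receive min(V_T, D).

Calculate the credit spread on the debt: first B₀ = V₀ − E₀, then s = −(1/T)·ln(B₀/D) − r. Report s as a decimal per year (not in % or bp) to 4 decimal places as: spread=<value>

With assets at 357.8947 and a single debt payment of 249.6945 at 2.8494 years:
d₁ = [ln(V₀/D) + (r + σ²/2)T] / (σ√T)
   = [ln(357.8947/249.6945) + (0.0444 + 0.5·0.3932²)·2.8494] / (0.3932·√2.8494)
   = [0.360001 + 0.346781] / 0.663728 = 1.064866
d₂ = d₁ − σ√T = 1.064866 − 0.663728 = 0.401138
N(d₁) = 0.856532,  N(d₂) = 0.655841,  e^(−rT) = 0.881162
E₀ = V₀·N(d₁) − D·e^(−rT)·N(d₂)
   = 357.8947·0.856532 − 249.6945·0.881162·0.655841 = 162.249174
B₀ = V₀ − E₀ = 357.8947 − 162.249174 = 195.645526
spread = −(1/T)·ln(B₀/D) − r = −(1/2.8494)·ln(195.645526/249.6945) − 0.0444 = 0.04120879

spread=0.0412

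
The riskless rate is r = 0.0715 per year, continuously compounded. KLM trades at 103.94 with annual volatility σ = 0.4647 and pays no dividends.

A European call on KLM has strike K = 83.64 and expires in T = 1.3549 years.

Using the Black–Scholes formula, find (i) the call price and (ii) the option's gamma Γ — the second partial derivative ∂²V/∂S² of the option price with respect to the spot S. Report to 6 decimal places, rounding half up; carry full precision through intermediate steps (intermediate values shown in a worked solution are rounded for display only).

price = 36.221927
Γ = 0.004939

σ√T = 0.4647·√1.3549 = 0.540912
d₁ = (ln(S/K) + (r+σ²/2)T) / (σ√T) = (ln(103.94/83.64) + (0.0715+0.4647²/2)·1.3549) / 0.540912 = (0.217292 + 0.243168) / 0.540912 = 0.851267
d₂ = d₁ − σ√T = 0.851267 − 0.540912 = 0.310355
e^{−rT} = 0.907669
N(d₁) = 0.802689,  N(d₂) = 0.621854
Call price V = S·N(d₁) − K·e^{−rT}·N(d₂) = 83.431532 − 47.209605 = 36.221927
φ(d₁) = (1/√(2π))·e^{−d₁²/2} = 0.277686
Γ = φ(d₁) / (S·σ·√T) = 0.004939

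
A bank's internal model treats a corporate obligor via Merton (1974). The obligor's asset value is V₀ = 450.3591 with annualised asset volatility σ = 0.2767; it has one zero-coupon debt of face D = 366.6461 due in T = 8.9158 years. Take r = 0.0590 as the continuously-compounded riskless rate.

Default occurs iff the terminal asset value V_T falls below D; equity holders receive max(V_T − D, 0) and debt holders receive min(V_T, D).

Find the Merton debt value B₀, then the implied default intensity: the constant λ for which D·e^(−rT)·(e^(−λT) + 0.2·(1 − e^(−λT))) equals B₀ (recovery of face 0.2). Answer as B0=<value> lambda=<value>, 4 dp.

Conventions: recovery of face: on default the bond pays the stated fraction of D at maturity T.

With assets at 450.3591 and a single debt payment of 366.6461 at 8.9158 years:
d₁ = [ln(V₀/D) + (r + σ²/2)T] / (σ√T)
   = [ln(450.3591/366.6461) + (0.0590 + 0.5·0.2767²)·8.9158] / (0.2767·√8.9158)
   = [0.205648 + 0.867342] / 0.826208 = 1.298693
d₂ = d₁ − σ√T = 1.298693 − 0.826208 = 0.472485
N(d₁) = 0.902975,  N(d₂) = 0.681710,  e^(−rT) = 0.590945
E₀ = V₀·N(d₁) − D·e^(−rT)·N(d₂)
   = 450.3591·0.902975 − 366.6461·0.590945·0.681710 = 258.958680
B₀ = V₀ − E₀ = 450.3591 − 258.958680 = 191.400420
e^(−λT) = (B₀·e^(rT)/D − 0.2)/(1 − 0.2) = (191.4004·1.692205/366.6461 − 0.2)/0.8 = 0.85422777
λ = −ln(0.85422777)/8.9158 = 0.017672

B0=191.4004 lambda=0.0177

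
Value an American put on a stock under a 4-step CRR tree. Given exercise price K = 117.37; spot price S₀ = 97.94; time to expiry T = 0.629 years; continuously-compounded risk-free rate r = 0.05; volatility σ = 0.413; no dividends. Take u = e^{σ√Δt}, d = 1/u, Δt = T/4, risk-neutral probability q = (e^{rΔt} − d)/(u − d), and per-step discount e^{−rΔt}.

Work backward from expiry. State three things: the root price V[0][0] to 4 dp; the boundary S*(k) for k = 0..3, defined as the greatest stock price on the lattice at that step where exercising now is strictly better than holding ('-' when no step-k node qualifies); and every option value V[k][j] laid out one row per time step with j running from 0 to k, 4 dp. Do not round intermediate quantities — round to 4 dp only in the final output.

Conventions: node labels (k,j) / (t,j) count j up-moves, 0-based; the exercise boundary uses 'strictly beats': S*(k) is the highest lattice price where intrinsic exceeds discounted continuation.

price = 24.4548
boundary = - - 70.5842 83.1446
tree:
24.4548
34.6952 13.8992
46.7858 22.3275 5.1096
57.4487 34.2254 9.9640 0.0000
66.5008 46.7858 19.4300 0.0000 0.0000

Δt=0.15725, u=1.17795, d=0.84893, q=0.48314, disc=e^(-rΔt)=0.99217
k=4 terminal: V=max(K-S,0) → 66.5008 46.7858 19.4300 0.0000 0.0000
k=3: j=0 S=59.9213 intr=57.4487 cont=56.5295 V=57.4487[EX]; j=1 S=83.1446 intr=34.2254 cont=33.3062 V=34.2254[EX]; j=2 S=115.3683 intr=2.0017 cont=9.9640 V=9.9640[hold]; j=3 S=160.0806 intr=0.0000 cont=0.0000 V=0.0000[hold]  S*(3)=83.1446
k=2: j=0 S=70.5842 intr=46.7858 cont=45.8666 V=46.7858[EX]; j=1 S=97.9400 intr=19.4300 cont=22.3275 V=22.3275[hold]; j=2 S=135.8978 intr=0.0000 cont=5.1096 V=5.1096[hold]  S*(2)=70.5842
k=1: j=0 S=83.1446 intr=34.2254 cont=34.6952 V=34.6952[hold]; j=1 S=115.3683 intr=2.0017 cont=13.8992 V=13.8992[hold]  S*(1)=-
k=0: j=0 S=97.9400 intr=19.4300 cont=24.4548 V=24.4548[hold]  S*(0)=-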